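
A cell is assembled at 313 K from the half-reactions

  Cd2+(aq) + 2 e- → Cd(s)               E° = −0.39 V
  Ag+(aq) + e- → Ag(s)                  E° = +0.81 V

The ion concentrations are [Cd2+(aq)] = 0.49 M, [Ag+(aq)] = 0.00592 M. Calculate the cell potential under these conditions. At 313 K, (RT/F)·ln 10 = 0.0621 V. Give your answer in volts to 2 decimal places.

+1.07 V

The Ag⁺/Ag couple has the more positive E°, so it is the cathode; Cd²⁺/Cd is the anode.
E°cell = +0.81 − (−0.39) = +1.20 V, with n = 2 electrons transferred.
For the overall reaction 2 Ag+(aq) + Cd(s) → 2 Ag(s) + Cd2+(aq), Q = [Cd2+(aq)] / [Ag+(aq)]^2 = 1.4×10^4, giving log Q = 4.146.
E = E° − (0.0621/n)·log Q = +1.20 − (0.0621/2)(4.146) = +1.07 V.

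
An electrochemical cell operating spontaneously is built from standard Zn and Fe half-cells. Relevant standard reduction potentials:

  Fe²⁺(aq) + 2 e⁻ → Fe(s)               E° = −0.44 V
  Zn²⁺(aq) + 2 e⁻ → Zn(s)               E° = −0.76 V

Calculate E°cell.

Of the two couples in this cell, the one with the more positive reduction potential is reduced at the cathode: here that is Fe²⁺/Fe (−0.44 V); Zn²⁺/Zn (−0.76 V) is the anode.
E°cell = E°(cathode) − E°(anode) = −0.44 − (−0.76) = +0.32 V.

+0.32 V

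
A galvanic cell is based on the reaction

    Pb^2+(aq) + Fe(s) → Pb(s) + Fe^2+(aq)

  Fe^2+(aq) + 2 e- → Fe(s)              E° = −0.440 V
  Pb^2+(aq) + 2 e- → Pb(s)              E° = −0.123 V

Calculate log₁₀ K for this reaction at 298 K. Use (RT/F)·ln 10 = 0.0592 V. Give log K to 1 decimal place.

The Pb²⁺/Pb couple is reduced (cathode); E°cell = −0.123 − (−0.440) = +0.317 V with n = 2.
At equilibrium E = 0, so log K = nE°cell / 0.0592 = (2)(+0.317) / 0.0592 = 10.7.

log K = 10.7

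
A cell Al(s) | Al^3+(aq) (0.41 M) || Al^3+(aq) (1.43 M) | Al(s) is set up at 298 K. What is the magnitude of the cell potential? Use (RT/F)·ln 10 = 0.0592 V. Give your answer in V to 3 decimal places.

0.011 V

For a concentration cell E°cell = 0, since both electrodes use the same couple.
The compartment with the higher Al^3+(aq) concentration (1.43 M) acts as the cathode; ions are reduced there and produced at the dilute (0.41 M) anode.
With n = 3, Ecell = −(0.0592/3)·log([dilute]/[conc]) = −(0.0592/3)·log(0.41/1.43) = +0.011 V.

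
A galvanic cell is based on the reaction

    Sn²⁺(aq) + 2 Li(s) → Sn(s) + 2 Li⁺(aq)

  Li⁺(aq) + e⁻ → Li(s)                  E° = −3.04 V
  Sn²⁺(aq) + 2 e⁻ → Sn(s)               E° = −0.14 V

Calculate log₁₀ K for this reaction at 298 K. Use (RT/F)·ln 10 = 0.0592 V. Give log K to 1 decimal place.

The Sn²⁺/Sn couple is reduced (cathode); E°cell = −0.14 − (−3.04) = +2.90 V with n = 2.
At equilibrium E = 0, so log K = nE°cell / 0.0592 = (2)(+2.90) / 0.0592 = 98.0.

log K = 98.0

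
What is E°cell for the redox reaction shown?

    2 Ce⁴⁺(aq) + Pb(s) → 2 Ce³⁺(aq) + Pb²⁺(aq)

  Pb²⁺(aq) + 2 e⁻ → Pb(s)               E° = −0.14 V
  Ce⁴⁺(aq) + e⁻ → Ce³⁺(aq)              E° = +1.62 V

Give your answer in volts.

In the reaction as written, Ce⁴⁺(aq) is reduced (cathode) and Pb²⁺(aq) is produced by oxidation at the anode.
E°cell = E°(cathode) − E°(anode) = +1.62 − (−0.14) = +1.76 V.
The positive value indicates the reaction is spontaneous as written.

+1.76 V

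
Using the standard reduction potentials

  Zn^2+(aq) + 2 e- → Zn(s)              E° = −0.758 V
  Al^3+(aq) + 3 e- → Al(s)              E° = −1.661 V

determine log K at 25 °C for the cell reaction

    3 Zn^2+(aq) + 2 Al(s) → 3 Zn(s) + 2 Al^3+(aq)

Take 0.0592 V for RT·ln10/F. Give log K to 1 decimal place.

log K = 91.5

The Zn²⁺/Zn couple is reduced (cathode); E°cell = −0.758 − (−1.661) = +0.903 V with n = 6.
At equilibrium E = 0, so log K = nE°cell / 0.0592 = (6)(+0.903) / 0.0592 = 91.5.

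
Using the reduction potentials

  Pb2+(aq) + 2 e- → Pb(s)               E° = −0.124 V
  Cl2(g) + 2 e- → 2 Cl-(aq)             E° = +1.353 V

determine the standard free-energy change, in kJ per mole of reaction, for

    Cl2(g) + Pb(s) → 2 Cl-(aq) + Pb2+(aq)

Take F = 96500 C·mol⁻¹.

In the reaction as written Cl2(g) is reduced, so the Cl₂/Cl⁻ couple is the cathode and Pb²⁺/Pb is the anode.
E°cell = +1.353 − (−0.124) = +1.477 V; balancing electrons gives n = 2.
ΔG° = −nFE°cell = −(2)(96500)(+1.477) J/mol = −285 kJ/mol.

−285 kJ/mol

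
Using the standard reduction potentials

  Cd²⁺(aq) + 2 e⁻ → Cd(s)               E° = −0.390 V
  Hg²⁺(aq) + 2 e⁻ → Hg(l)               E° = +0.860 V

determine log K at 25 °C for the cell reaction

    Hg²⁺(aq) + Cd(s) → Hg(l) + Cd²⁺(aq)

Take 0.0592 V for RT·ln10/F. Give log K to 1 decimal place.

The Hg²⁺/Hg couple is reduced (cathode); E°cell = +0.860 − (−0.390) = +1.250 V with n = 2.
At equilibrium E = 0, so log K = nE°cell / 0.0592 = (2)(+1.250) / 0.0592 = 42.2.

log K = 42.2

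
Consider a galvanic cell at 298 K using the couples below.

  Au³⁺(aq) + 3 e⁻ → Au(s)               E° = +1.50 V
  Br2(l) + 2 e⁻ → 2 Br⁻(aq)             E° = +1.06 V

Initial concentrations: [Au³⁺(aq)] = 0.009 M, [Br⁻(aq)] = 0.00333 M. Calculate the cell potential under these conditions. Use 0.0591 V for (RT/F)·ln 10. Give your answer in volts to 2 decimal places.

Au³⁺/Au is reduced (cathode, E° = +1.50 V) and Br₂/Br⁻ is oxidized (anode).
The standard potential is +1.50 − (+1.06) = +0.44 V and the balanced reaction transfers n = 6 electrons.
For the overall reaction 2 Au³⁺(aq) + 6 Br⁻(aq) → 2 Au(s) + 3 Br2(l), Q = 1 / ([Au³⁺(aq)]^2·[Br⁻(aq)]^6) = 9.05×10^18, giving log Q = 18.957.
Applying E = E° − (RT ln10/nF)·log Q gives +0.44 − (0.0591/6)(18.957) = +0.25 V.

+0.25 V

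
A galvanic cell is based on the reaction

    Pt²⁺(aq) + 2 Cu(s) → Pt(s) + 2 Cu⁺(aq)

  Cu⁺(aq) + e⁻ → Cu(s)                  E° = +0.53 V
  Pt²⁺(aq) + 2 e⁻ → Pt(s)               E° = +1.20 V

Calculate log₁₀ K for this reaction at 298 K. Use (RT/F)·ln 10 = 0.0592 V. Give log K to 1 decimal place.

log K = 22.6

The Pt²⁺/Pt couple is reduced (cathode); E°cell = +1.20 − (+0.53) = +0.67 V with n = 2.
At equilibrium E = 0, so log K = nE°cell / 0.0592 = (2)(+0.67) / 0.0592 = 22.6.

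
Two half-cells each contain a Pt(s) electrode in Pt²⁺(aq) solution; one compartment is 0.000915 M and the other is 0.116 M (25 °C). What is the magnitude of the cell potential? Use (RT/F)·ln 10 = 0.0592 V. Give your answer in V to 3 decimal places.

0.062 V

For a concentration cell E°cell = 0, since both electrodes use the same couple.
The compartment with the higher Pt²⁺(aq) concentration (0.116 M) acts as the cathode; ions are reduced there and produced at the dilute (0.000915 M) anode.
With n = 2, Ecell = −(0.0592/2)·log([dilute]/[conc]) = −(0.0592/2)·log(0.000915/0.116) = +0.062 V.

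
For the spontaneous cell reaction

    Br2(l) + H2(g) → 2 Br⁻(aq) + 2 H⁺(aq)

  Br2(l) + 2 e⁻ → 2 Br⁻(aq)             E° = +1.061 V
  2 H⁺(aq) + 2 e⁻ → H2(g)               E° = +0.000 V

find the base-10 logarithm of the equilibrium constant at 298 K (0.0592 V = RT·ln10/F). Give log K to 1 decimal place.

log K = 35.8

The Br₂/Br⁻ couple is reduced (cathode); E°cell = +1.061 − (+0.000) = +1.061 V with n = 2.
At equilibrium E = 0, so log K = nE°cell / 0.0592 = (2)(+1.061) / 0.0592 = 35.8.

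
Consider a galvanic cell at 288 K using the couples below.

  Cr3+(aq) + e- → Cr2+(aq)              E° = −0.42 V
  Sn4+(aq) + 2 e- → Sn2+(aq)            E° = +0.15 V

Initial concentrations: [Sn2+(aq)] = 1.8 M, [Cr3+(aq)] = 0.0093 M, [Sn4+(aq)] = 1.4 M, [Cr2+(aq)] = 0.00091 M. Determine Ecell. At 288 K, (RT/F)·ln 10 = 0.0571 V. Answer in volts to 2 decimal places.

The Sn⁴⁺/Sn²⁺ couple has the more positive E°, so it is the cathode; Cr³⁺/Cr²⁺ is the anode.
The standard potential is +0.15 − (−0.42) = +0.57 V and the balanced reaction transfers n = 2 electrons.
The balanced reaction is Sn4+(aq) + 2 Cr2+(aq) → Sn2+(aq) + 2 Cr3+(aq), so Q = ([Sn2+(aq)]·[Cr3+(aq)]^2) / ([Sn4+(aq)]·[Cr2+(aq)]^2) = 134 and log Q = 2.128.
Applying E = E° − (RT ln10/nF)·log Q gives +0.57 − (0.0571/2)(2.128) = +0.51 V.

+0.51 V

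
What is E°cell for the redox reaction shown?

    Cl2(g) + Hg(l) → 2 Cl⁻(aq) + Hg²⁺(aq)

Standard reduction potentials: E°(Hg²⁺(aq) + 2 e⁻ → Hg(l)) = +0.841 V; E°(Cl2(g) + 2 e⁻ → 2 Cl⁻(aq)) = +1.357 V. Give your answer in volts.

In the reaction as written, Cl2(g) is reduced (cathode) and Hg²⁺(aq) is produced by oxidation at the anode.
E°cell = E°(cathode) − E°(anode) = +1.357 − (+0.841) = +0.516 V.
The positive value indicates the reaction is spontaneous as written.

+0.516 V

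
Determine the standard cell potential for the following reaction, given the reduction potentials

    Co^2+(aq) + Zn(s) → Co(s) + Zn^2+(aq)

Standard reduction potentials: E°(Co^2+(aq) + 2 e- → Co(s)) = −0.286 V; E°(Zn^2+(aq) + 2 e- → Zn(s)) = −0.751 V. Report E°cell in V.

+0.465 V

Co^2+(aq) gains electrons, so the Co²⁺/Co couple is the cathode; the Zn²⁺/Zn couple is the anode.
E°cell = E°(cathode) − E°(anode) = −0.286 − (−0.751) = +0.465 V.
The positive value indicates the reaction is spontaneous as written.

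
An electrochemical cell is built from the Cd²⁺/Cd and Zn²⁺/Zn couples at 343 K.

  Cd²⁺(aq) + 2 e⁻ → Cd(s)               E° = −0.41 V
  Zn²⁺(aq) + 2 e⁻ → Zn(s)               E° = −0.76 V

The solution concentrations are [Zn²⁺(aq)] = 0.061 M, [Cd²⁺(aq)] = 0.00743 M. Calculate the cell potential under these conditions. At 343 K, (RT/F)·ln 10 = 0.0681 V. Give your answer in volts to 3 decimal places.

The Cd²⁺/Cd couple has the more positive E°, so it is the cathode; Zn²⁺/Zn is the anode.
The standard potential is −0.41 − (−0.76) = +0.35 V and the balanced reaction transfers n = 2 electrons.
For the overall reaction Cd²⁺(aq) + Zn(s) → Cd(s) + Zn²⁺(aq), Q = [Zn²⁺(aq)] / [Cd²⁺(aq)] = 8.21, giving log Q = 0.914.
Applying E = E° − (RT ln10/nF)·log Q gives +0.35 − (0.0681/2)(0.914) = +0.319 V.

+0.319 V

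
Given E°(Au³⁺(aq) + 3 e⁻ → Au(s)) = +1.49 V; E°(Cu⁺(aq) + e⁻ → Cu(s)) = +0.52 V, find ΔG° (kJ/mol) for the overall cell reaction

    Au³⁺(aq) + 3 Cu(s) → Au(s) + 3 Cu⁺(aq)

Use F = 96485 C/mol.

−281 kJ/mol

In the reaction as written Au³⁺(aq) is reduced, so the Au³⁺/Au couple is the cathode and Cu⁺/Cu is the anode.
E°cell = +1.49 − (+0.52) = +0.97 V; balancing electrons gives n = 3.
ΔG° = −nFE°cell = −(3)(96485)(+0.97) J/mol = −281 kJ/mol.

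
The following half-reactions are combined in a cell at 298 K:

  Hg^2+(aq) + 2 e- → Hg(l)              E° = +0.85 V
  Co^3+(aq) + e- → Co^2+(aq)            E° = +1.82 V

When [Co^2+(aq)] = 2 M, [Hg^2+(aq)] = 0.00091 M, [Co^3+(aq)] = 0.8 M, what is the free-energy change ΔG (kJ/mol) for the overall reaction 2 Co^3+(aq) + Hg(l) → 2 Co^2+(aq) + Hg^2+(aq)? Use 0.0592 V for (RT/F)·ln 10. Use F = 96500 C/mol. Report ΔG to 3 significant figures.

With Co³⁺/Co²⁺ reduced at the cathode, E°cell = +1.82 − (+0.85) = +0.97 V and n = 2.
Here Q = ([Co^2+(aq)]^2·[Hg^2+(aq)]) / [Co^3+(aq)]^2 = 0.00569 (log Q = −2.245), giving E = +0.97 − (0.0592/2)·(−2.245) = +1.0365 V.
Finally ΔG = −nFE = −(2)(96500 C/mol)(+1.0365 V) = −200 kJ/mol.

−200 kJ/mol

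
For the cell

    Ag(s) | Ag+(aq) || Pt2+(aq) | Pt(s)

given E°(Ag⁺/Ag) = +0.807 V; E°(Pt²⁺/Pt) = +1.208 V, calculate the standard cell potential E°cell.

By convention the left-hand electrode in cell notation is the anode (oxidation) and the right-hand electrode is the cathode (reduction).
E°cell = E°(right) − E°(left) = +1.208 − (+0.807) = +0.401 V.

+0.401 V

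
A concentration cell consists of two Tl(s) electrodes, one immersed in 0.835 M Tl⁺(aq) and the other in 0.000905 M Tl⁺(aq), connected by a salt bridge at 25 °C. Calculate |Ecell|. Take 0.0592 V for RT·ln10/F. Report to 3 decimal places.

For a concentration cell E°cell = 0, since both electrodes use the same couple.
The compartment with the higher Tl⁺(aq) concentration (0.835 M) acts as the cathode; ions are reduced there and produced at the dilute (0.000905 M) anode.
With n = 1, Ecell = −(0.0592/1)·log([dilute]/[conc]) = −(0.0592/1)·log(0.000905/0.835) = +0.176 V.

0.176 V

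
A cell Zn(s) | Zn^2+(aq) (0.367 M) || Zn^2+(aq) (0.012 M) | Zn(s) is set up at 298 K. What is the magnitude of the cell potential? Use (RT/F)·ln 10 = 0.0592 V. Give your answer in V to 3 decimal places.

For a concentration cell E°cell = 0, since both electrodes use the same couple.
The compartment with the higher Zn^2+(aq) concentration (0.367 M) acts as the cathode; ions are reduced there and produced at the dilute (0.012 M) anode.
With n = 2, Ecell = −(0.0592/2)·log([dilute]/[conc]) = −(0.0592/2)·log(0.012/0.367) = +0.044 V.

0.044 V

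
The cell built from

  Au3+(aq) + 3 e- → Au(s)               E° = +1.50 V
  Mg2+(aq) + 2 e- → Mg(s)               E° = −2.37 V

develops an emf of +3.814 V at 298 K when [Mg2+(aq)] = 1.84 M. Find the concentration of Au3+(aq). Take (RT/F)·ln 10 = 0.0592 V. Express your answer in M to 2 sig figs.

Au³⁺/Au is the cathode (higher E°); E°cell = +1.50 − (−2.37) = +3.87 V with n = 6.
Since E = E° − (0.0592/n)·log Q, log Q = n(E° − E)/0.0592 = 5.676.
Balancing electrons gives 2 Au3+(aq) + 3 Mg(s) → 2 Au(s) + 3 Mg2+(aq); thus Q = [Mg2+(aq)]^3 / [Au3+(aq)]^2.
Solving for the unknown gives log [Au3+(aq)] = −2.441, so [Au3+(aq)] ≈ 0.0036 M.

0.0036 M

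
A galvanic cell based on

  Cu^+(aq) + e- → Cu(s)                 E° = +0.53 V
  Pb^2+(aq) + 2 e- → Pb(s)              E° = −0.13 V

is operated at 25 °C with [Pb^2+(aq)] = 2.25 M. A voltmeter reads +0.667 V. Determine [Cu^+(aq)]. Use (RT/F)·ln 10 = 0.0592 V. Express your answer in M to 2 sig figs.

The Cu⁺/Cu couple has the larger reduction potential, so it is the cathode: E°cell = +0.53 − (−0.13) = +0.66 V and n = 2.
From the Nernst equation, log Q = n(E° − E)/0.0592 = 2·(+0.66 − (+0.667))/0.0592 = −0.236.
Balancing electrons gives 2 Cu^+(aq) + Pb(s) → 2 Cu(s) + Pb^2+(aq); thus Q = [Pb^2+(aq)] / [Cu^+(aq)]^2.
Substituting the known concentrations and solving, log [Cu^+(aq)] = 0.294 and [Cu^+(aq)] = 2.0 M.

2.0 M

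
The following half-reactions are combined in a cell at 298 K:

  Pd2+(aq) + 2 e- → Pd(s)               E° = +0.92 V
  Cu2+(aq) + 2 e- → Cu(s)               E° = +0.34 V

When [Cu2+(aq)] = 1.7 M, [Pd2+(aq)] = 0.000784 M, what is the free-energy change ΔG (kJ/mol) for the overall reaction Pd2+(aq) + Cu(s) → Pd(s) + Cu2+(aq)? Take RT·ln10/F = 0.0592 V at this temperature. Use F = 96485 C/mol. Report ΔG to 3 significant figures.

E°cell = +0.92 − (+0.34) = +0.58 V; the balanced reaction transfers n = 2 electrons.
The reaction quotient is [Cu2+(aq)] / [Pd2+(aq)] = 2.17×10^3; by Nernst, E = +0.58 − (0.0592/2)(3.336) = +0.4813 V.
ΔG = −nFE = −(2)(96485)(+0.4813) J/mol = −92.9 kJ/mol.

−92.9 kJ/mol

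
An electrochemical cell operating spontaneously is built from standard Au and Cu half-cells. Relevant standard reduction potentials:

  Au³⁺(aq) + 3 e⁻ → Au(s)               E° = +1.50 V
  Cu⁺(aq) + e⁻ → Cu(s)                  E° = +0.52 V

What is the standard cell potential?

Of the two couples in this cell, the one with the more positive reduction potential is reduced at the cathode: here that is Au³⁺/Au (+1.50 V); Cu⁺/Cu (+0.52 V) is the anode.
E°cell = E°(cathode) − E°(anode) = +1.50 − (+0.52) = +0.98 V.

+0.98 V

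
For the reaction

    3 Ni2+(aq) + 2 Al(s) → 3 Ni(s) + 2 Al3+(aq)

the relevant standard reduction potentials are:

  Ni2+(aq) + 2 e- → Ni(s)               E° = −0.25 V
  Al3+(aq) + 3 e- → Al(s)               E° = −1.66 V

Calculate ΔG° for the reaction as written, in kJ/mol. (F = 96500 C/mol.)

In the reaction as written Ni2+(aq) is reduced, so the Ni²⁺/Ni couple is the cathode and Al³⁺/Al is the anode.
E°cell = −0.25 − (−1.66) = +1.41 V; balancing electrons gives n = 6.
ΔG° = −nFE°cell = −(6)(96500)(+1.41) J/mol = −816 kJ/mol.

−816 kJ/mol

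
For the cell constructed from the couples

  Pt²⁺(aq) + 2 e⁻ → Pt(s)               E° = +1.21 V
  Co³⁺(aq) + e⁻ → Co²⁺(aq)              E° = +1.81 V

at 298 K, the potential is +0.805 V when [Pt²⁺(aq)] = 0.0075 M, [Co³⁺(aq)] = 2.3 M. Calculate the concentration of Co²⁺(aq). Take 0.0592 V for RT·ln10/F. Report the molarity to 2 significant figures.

0.0091 M

With Co³⁺/Co²⁺ at the cathode and Pt²⁺/Pt at the anode, E°cell = +1.81 − (+1.21) = +0.60 V (n = 2).
Since E = E° − (0.0592/n)·log Q, log Q = n(E° − E)/0.0592 = −6.926.
The balanced reaction is 2 Co³⁺(aq) + Pt(s) → 2 Co²⁺(aq) + Pt²⁺(aq), so Q = ([Co²⁺(aq)]^2·[Pt²⁺(aq)]) / [Co³⁺(aq)]^2.
Substituting the known concentrations and solving, log [Co²⁺(aq)] = −2.039 and [Co²⁺(aq)] = 0.0091 M.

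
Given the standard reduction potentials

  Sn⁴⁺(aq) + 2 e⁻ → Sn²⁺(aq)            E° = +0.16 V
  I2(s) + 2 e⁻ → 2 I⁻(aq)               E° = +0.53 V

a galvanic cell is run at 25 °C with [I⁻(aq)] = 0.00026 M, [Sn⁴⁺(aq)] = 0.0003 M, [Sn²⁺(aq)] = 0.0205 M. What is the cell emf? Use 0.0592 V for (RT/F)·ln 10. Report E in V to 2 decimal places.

+0.64 V

The I₂/I⁻ couple has the more positive E°, so it is the cathode; Sn⁴⁺/Sn²⁺ is the anode.
E°cell = +0.53 − (+0.16) = +0.37 V, with n = 2 electrons transferred.
The balanced reaction is I2(s) + Sn²⁺(aq) → 2 I⁻(aq) + Sn⁴⁺(aq), so Q = ([I⁻(aq)]^2·[Sn⁴⁺(aq)]) / [Sn²⁺(aq)] = 9.89×10^−10 and log Q = −9.005.
By the Nernst equation, E = +0.37 − (0.0592/2)·(−9.005) = +0.64 V.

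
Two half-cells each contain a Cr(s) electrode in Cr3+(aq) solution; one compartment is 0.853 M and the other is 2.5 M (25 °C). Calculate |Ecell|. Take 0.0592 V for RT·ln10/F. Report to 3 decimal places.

0.009 V

For a concentration cell E°cell = 0, since both electrodes use the same couple.
The compartment with the higher Cr3+(aq) concentration (2.5 M) acts as the cathode; ions are reduced there and produced at the dilute (0.853 M) anode.
With n = 3, Ecell = −(0.0592/3)·log([dilute]/[conc]) = −(0.0592/3)·log(0.853/2.5) = +0.009 V.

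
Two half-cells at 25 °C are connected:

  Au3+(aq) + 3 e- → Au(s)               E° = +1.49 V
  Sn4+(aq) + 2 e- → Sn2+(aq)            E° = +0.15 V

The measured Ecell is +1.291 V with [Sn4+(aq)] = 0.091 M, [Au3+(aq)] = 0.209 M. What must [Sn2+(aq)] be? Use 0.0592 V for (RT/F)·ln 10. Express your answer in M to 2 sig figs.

The Au³⁺/Au couple has the larger reduction potential, so it is the cathode: E°cell = +1.49 − (+0.15) = +1.34 V and n = 6.
Rearranging E = E° − (0.0592/n)·log Q gives log Q = 6(+1.34 − (+1.291))/0.0592 = 4.966.
The balanced reaction is 2 Au3+(aq) + 3 Sn2+(aq) → 2 Au(s) + 3 Sn4+(aq), so Q = [Sn4+(aq)]^3 / ([Au3+(aq)]^2·[Sn2+(aq)]^3).
Isolating [Sn2+(aq)] in Q = 10^{4.966} yields log [Sn2+(aq)] = −2.243, i.e. 0.0057 M.

0.0057 M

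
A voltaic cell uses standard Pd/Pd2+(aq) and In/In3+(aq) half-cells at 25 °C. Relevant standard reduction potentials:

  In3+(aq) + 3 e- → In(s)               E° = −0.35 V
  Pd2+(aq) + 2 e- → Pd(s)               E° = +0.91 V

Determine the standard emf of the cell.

Of the two couples in this cell, the one with the more positive reduction potential is reduced at the cathode: here that is Pd²⁺/Pd (+0.91 V); In³⁺/In (−0.35 V) is the anode.
E°cell = E°(cathode) − E°(anode) = +0.91 − (−0.35) = +1.26 V.

+1.26 V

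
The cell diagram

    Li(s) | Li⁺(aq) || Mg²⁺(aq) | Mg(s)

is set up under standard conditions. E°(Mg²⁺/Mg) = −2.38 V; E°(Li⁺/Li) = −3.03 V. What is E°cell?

+0.65 V

By convention the left-hand electrode in cell notation is the anode (oxidation) and the right-hand electrode is the cathode (reduction).
E°cell = E°(right) − E°(left) = −2.38 − (−3.03) = +0.65 V.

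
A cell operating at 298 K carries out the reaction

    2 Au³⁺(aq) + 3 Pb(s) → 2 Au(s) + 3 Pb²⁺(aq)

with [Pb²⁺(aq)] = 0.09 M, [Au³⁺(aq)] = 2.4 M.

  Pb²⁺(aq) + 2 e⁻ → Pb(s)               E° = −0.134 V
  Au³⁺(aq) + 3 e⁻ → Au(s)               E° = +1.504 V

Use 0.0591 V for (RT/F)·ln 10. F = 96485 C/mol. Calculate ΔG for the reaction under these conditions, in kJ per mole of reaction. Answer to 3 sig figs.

The standard cell potential is +1.504 − (−0.134) = +1.638 V, with n = 6 electrons in the balanced equation.
The reaction quotient is [Pb²⁺(aq)]^3 / [Au³⁺(aq)]^2 = 0.000127; by Nernst, E = +1.638 − (0.0591/6)(−3.898) = +1.6764 V.
ΔG = −nFE = −(6)(96485)(+1.6764) J/mol = −970 kJ/mol.

−970 kJ/mol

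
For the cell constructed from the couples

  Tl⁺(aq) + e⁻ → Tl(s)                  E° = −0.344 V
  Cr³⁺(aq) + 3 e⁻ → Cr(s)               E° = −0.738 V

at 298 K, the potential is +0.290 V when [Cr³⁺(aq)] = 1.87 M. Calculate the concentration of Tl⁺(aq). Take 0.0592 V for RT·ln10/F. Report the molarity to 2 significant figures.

Tl⁺/Tl is the cathode (higher E°); E°cell = −0.344 − (−0.738) = +0.394 V with n = 3.
From the Nernst equation, log Q = n(E° − E)/0.0592 = 3·(+0.394 − (+0.290))/0.0592 = 5.270.
Balancing electrons gives 3 Tl⁺(aq) + Cr(s) → 3 Tl(s) + Cr³⁺(aq); thus Q = [Cr³⁺(aq)] / [Tl⁺(aq)]^3.
Isolating [Tl⁺(aq)] in Q = 10^{5.270} yields log [Tl⁺(aq)] = −1.666, i.e. 0.022 M.

0.022 M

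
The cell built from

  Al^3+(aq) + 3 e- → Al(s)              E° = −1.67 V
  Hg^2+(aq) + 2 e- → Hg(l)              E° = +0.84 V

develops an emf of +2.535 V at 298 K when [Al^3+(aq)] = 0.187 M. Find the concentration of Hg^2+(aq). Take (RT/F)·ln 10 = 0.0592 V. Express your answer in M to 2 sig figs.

Hg²⁺/Hg is the cathode (higher E°); E°cell = +0.84 − (−1.67) = +2.51 V with n = 6.
Rearranging E = E° − (0.0592/n)·log Q gives log Q = 6(+2.51 − (+2.535))/0.0592 = −2.534.
For 3 Hg^2+(aq) + 2 Al(s) → 3 Hg(l) + 2 Al^3+(aq), the reaction quotient is Q = [Al^3+(aq)]^2 / [Hg^2+(aq)]^3.
Solving for the unknown gives log [Hg^2+(aq)] = 0.359, so [Hg^2+(aq)] ≈ 2.3 M.

2.3 M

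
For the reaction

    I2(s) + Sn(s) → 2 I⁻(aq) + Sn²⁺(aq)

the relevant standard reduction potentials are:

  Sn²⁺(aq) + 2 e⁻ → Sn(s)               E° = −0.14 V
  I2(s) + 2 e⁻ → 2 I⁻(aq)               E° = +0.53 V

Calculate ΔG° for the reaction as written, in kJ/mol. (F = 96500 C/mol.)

−129 kJ/mol

In the reaction as written I2(s) is reduced, so the I₂/I⁻ couple is the cathode and Sn²⁺/Sn is the anode.
E°cell = +0.53 − (−0.14) = +0.67 V; balancing electrons gives n = 2.
ΔG° = −nFE°cell = −(2)(96500)(+0.67) J/mol = −129 kJ/mol.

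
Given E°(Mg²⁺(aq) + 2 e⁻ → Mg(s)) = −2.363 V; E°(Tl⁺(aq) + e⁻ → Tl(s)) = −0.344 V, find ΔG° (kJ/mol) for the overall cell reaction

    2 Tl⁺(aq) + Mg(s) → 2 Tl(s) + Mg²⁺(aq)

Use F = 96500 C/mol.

−390 kJ/mol

In the reaction as written Tl⁺(aq) is reduced, so the Tl⁺/Tl couple is the cathode and Mg²⁺/Mg is the anode.
E°cell = −0.344 − (−2.363) = +2.019 V; balancing electrons gives n = 2.
ΔG° = −nFE°cell = −(2)(96500)(+2.019) J/mol = −390 kJ/mol.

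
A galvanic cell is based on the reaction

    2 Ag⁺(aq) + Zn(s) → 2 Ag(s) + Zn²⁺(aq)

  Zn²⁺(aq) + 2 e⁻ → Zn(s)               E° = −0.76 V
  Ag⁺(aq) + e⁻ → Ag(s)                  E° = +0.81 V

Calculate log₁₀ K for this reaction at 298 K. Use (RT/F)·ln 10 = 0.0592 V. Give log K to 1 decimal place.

The Ag⁺/Ag couple is reduced (cathode); E°cell = +0.81 − (−0.76) = +1.57 V with n = 2.
At equilibrium E = 0, so log K = nE°cell / 0.0592 = (2)(+1.57) / 0.0592 = 53.0.

log K = 53.0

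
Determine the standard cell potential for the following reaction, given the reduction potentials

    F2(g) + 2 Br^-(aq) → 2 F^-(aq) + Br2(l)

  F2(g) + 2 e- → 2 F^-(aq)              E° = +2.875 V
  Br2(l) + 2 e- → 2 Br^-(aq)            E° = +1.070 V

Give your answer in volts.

In the reaction as written, F2(g) is reduced (cathode) and Br2(l) is produced by oxidation at the anode.
E°cell = E°(cathode) − E°(anode) = +2.875 − (+1.070) = +1.805 V.
The positive value indicates the reaction is spontaneous as written.

+1.805 V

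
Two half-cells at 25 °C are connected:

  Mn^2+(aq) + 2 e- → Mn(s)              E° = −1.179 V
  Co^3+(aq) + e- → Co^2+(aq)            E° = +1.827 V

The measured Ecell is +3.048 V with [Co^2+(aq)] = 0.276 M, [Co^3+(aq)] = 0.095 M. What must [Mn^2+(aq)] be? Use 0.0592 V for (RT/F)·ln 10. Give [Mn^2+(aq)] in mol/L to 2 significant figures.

The Co³⁺/Co²⁺ couple has the larger reduction potential, so it is the cathode: E°cell = +1.827 − (−1.179) = +3.006 V and n = 2.
Since E = E° − (0.0592/n)·log Q, log Q = n(E° − E)/0.0592 = −1.419.
The balanced reaction is 2 Co^3+(aq) + Mn(s) → 2 Co^2+(aq) + Mn^2+(aq), so Q = ([Co^2+(aq)]^2·[Mn^2+(aq)]) / [Co^3+(aq)]^2.
Isolating [Mn^2+(aq)] in Q = 10^{−1.419} yields log [Mn^2+(aq)] = −2.345, i.e. 0.0045 M.

0.0045 M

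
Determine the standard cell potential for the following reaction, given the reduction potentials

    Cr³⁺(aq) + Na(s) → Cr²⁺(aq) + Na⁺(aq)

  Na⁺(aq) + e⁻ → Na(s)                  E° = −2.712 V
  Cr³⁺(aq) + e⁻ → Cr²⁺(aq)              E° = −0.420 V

Cr³⁺(aq) gains electrons, so the Cr³⁺/Cr²⁺ couple is the cathode; the Na⁺/Na couple is the anode.
E°cell = E°(cathode) − E°(anode) = −0.420 − (−2.712) = +2.292 V.
The positive value indicates the reaction is spontaneous as written.

+2.292 V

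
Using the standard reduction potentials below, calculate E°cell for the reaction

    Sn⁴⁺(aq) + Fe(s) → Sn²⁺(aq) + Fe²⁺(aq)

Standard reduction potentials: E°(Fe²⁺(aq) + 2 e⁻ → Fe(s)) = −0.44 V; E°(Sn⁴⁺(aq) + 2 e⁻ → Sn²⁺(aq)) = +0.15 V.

Sn⁴⁺(aq) gains electrons, so the Sn⁴⁺/Sn²⁺ couple is the cathode; the Fe²⁺/Fe couple is the anode.
E°cell = E°(cathode) − E°(anode) = +0.15 − (−0.44) = +0.59 V.

+0.59 V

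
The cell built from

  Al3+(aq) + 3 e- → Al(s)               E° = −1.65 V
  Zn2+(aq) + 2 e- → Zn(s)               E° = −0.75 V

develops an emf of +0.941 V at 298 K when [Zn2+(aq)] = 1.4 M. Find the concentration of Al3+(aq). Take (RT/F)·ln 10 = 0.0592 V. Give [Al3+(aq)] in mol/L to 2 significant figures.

The Zn²⁺/Zn couple has the larger reduction potential, so it is the cathode: E°cell = −0.75 − (−1.65) = +0.90 V and n = 6.
From the Nernst equation, log Q = n(E° − E)/0.0592 = 6·(+0.90 − (+0.941))/0.0592 = −4.155.
The balanced reaction is 3 Zn2+(aq) + 2 Al(s) → 3 Zn(s) + 2 Al3+(aq), so Q = [Al3+(aq)]^2 / [Zn2+(aq)]^3.
Solving for the unknown gives log [Al3+(aq)] = −1.858, so [Al3+(aq)] ≈ 0.014 M.

0.014 M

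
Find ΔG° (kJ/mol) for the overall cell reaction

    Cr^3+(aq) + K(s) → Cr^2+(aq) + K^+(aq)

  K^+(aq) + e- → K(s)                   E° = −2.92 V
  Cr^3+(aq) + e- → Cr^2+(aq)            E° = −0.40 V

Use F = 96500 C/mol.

−243 kJ/mol

In the reaction as written Cr^3+(aq) is reduced, so the Cr³⁺/Cr²⁺ couple is the cathode and K⁺/K is the anode.
E°cell = −0.40 − (−2.92) = +2.52 V; balancing electrons gives n = 1.
ΔG° = −nFE°cell = −(1)(96500)(+2.52) J/mol = −243 kJ/mol.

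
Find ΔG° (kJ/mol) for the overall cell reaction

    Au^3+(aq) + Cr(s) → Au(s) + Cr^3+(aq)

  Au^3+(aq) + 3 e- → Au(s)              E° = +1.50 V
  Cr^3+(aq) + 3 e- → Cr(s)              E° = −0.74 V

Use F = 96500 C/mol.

In the reaction as written Au^3+(aq) is reduced, so the Au³⁺/Au couple is the cathode and Cr³⁺/Cr is the anode.
E°cell = +1.50 − (−0.74) = +2.24 V; balancing electrons gives n = 3.
ΔG° = −nFE°cell = −(3)(96500)(+2.24) J/mol = −648 kJ/mol.

−648 kJ/mol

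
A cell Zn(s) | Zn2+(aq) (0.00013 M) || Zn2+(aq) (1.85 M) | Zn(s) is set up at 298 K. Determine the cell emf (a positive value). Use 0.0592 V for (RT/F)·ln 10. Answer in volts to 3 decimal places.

For a concentration cell E°cell = 0, since both electrodes use the same couple.
The compartment with the higher Zn2+(aq) concentration (1.85 M) acts as the cathode; ions are reduced there and produced at the dilute (0.00013 M) anode.
With n = 2, Ecell = −(0.0592/2)·log([dilute]/[conc]) = −(0.0592/2)·log(0.00013/1.85) = +0.123 V.

0.123 V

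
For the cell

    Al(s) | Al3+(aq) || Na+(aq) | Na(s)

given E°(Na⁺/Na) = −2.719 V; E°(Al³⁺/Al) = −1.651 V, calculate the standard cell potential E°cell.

−1.068 V

By convention the left-hand electrode in cell notation is the anode (oxidation) and the right-hand electrode is the cathode (reduction).
E°cell = E°(right) − E°(left) = −2.719 − (−1.651) = −1.068 V.
The negative sign shows that, as written, the cell would require an external voltage to drive the reaction.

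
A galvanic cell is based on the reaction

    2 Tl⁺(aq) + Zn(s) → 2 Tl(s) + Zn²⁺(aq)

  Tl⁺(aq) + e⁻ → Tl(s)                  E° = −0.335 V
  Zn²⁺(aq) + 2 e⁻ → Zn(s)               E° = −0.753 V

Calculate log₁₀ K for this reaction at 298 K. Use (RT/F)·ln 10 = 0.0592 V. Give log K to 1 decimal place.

The Tl⁺/Tl couple is reduced (cathode); E°cell = −0.335 − (−0.753) = +0.418 V with n = 2.
At equilibrium E = 0, so log K = nE°cell / 0.0592 = (2)(+0.418) / 0.0592 = 14.1.

log K = 14.1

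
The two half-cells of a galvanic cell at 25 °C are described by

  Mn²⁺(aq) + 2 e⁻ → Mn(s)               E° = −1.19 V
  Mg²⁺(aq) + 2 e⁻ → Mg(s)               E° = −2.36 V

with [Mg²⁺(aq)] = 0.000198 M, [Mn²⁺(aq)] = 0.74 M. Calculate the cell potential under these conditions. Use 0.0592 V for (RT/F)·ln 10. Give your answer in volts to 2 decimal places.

The Mn²⁺/Mn couple has the more positive E°, so it is the cathode; Mg²⁺/Mg is the anode.
E°cell = E°cat − E°an = −1.19 − (−2.36) = +1.17 V; n = 2.
The balanced reaction is Mn²⁺(aq) + Mg(s) → Mn(s) + Mg²⁺(aq), so Q = [Mg²⁺(aq)] / [Mn²⁺(aq)] = 0.000268 and log Q = −3.573.
By the Nernst equation, E = +1.17 − (0.0592/2)·(−3.573) = +1.28 V.

+1.28 V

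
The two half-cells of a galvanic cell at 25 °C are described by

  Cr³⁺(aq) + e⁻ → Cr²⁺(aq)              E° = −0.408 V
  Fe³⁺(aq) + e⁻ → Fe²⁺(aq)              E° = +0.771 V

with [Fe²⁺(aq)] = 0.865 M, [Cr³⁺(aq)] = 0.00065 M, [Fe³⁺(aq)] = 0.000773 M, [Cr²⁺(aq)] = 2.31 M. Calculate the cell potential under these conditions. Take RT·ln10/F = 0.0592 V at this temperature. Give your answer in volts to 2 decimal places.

+1.21 V

The Fe³⁺/Fe²⁺ couple has the more positive E°, so it is the cathode; Cr³⁺/Cr²⁺ is the anode.
The standard potential is +0.771 − (−0.408) = +1.179 V and the balanced reaction transfers n = 1 electron.
The balanced reaction is Fe³⁺(aq) + Cr²⁺(aq) → Fe²⁺(aq) + Cr³⁺(aq), so Q = ([Fe²⁺(aq)]·[Cr³⁺(aq)]) / ([Fe³⁺(aq)]·[Cr²⁺(aq)]) = 0.315 and log Q = −0.502.
E = E° − (0.0592/n)·log Q = +1.179 − (0.0592/1)(−0.502) = +1.21 V.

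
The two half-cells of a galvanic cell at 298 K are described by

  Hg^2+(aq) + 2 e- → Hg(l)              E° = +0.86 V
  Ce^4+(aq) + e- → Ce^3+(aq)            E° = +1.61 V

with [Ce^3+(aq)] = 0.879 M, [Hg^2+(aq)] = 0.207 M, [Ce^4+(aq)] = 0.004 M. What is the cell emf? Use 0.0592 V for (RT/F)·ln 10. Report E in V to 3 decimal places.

+0.632 V

Ce⁴⁺/Ce³⁺ is reduced (cathode, E° = +1.61 V) and Hg²⁺/Hg is oxidized (anode).
E°cell = +1.61 − (+0.86) = +0.75 V, with n = 2 electrons transferred.
For the overall reaction 2 Ce^4+(aq) + Hg(l) → 2 Ce^3+(aq) + Hg^2+(aq), Q = ([Ce^3+(aq)]^2·[Hg^2+(aq)]) / [Ce^4+(aq)]^2 = 1×10^4, giving log Q = 4.000.
By the Nernst equation, E = +0.75 − (0.0592/2)·(4.000) = +0.632 V.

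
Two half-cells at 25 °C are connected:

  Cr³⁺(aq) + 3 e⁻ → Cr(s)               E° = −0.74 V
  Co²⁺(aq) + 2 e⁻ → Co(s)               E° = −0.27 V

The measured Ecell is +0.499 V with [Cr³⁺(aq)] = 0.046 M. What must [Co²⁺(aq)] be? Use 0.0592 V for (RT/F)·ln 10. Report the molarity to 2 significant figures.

Co²⁺/Co is the cathode (higher E°); E°cell = −0.27 − (−0.74) = +0.47 V with n = 6.
Since E = E° − (0.0592/n)·log Q, log Q = n(E° − E)/0.0592 = −2.939.
For 3 Co²⁺(aq) + 2 Cr(s) → 3 Co(s) + 2 Cr³⁺(aq), the reaction quotient is Q = [Cr³⁺(aq)]^2 / [Co²⁺(aq)]^3.
Solving for the unknown gives log [Co²⁺(aq)] = 0.088, so [Co²⁺(aq)] ≈ 1.2 M.

1.2 M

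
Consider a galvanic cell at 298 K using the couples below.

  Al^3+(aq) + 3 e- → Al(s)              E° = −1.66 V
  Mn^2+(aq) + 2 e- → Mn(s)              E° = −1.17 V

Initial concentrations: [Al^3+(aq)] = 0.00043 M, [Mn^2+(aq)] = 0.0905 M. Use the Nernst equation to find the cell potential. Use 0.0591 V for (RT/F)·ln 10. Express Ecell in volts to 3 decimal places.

Since E°(Mn²⁺/Mn) > E°(Al³⁺/Al), Mn²⁺/Mn serves as the cathode.
E°cell = E°cat − E°an = −1.17 − (−1.66) = +0.49 V; n = 6.
The balanced reaction is 3 Mn^2+(aq) + 2 Al(s) → 3 Mn(s) + 2 Al^3+(aq), so Q = [Al^3+(aq)]^2 / [Mn^2+(aq)]^3 = 0.000249 and log Q = −3.603.
E = E° − (0.0591/n)·log Q = +0.49 − (0.0591/6)(−3.603) = +0.525 V.

+0.525 V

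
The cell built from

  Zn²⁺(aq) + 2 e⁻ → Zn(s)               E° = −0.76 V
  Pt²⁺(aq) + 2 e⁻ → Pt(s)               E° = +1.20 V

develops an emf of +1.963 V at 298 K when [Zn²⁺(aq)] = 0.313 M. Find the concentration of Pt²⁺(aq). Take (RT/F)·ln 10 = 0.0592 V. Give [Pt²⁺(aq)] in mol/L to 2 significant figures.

Pt²⁺/Pt is the cathode (higher E°); E°cell = +1.20 − (−0.76) = +1.96 V with n = 2.
From the Nernst equation, log Q = n(E° − E)/0.0592 = 2·(+1.96 − (+1.963))/0.0592 = −0.101.
Balancing electrons gives Pt²⁺(aq) + Zn(s) → Pt(s) + Zn²⁺(aq); thus Q = [Zn²⁺(aq)] / [Pt²⁺(aq)].
Isolating [Pt²⁺(aq)] in Q = 10^{−0.101} yields log [Pt²⁺(aq)] = −0.403, i.e. 0.40 M.

0.40 M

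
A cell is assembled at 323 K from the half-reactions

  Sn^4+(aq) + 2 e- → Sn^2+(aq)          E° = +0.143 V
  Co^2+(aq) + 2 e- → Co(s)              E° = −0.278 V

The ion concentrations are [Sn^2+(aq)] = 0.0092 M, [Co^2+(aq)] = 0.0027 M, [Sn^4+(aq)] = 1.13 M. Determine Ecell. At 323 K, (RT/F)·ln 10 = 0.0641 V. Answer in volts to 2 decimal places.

Since E°(Sn⁴⁺/Sn²⁺) > E°(Co²⁺/Co), Sn⁴⁺/Sn²⁺ serves as the cathode.
E°cell = E°cat − E°an = +0.143 − (−0.278) = +0.421 V; n = 2.
Balancing gives Sn^4+(aq) + Co(s) → Sn^2+(aq) + Co^2+(aq); hence Q = ([Sn^2+(aq)]·[Co^2+(aq)]) / [Sn^4+(aq)] = 2.2×10^−5 (log Q = −4.658).
By the Nernst equation, E = +0.421 − (0.0641/2)·(−4.658) = +0.57 V.

+0.57 V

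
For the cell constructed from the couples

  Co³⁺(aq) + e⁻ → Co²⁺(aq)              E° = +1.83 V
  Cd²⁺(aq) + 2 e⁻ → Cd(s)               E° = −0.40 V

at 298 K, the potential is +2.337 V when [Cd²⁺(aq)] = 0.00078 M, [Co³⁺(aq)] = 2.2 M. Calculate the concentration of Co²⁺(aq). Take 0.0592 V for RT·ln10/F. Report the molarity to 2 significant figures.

The Co³⁺/Co²⁺ couple has the larger reduction potential, so it is the cathode: E°cell = +1.83 − (−0.40) = +2.23 V and n = 2.
Since E = E° − (0.0592/n)·log Q, log Q = n(E° − E)/0.0592 = −3.615.
For 2 Co³⁺(aq) + Cd(s) → 2 Co²⁺(aq) + Cd²⁺(aq), the reaction quotient is Q = ([Co²⁺(aq)]^2·[Cd²⁺(aq)]) / [Co³⁺(aq)]^2.
Substituting the known concentrations and solving, log [Co²⁺(aq)] = 0.089 and [Co²⁺(aq)] = 1.2 M.

1.2 M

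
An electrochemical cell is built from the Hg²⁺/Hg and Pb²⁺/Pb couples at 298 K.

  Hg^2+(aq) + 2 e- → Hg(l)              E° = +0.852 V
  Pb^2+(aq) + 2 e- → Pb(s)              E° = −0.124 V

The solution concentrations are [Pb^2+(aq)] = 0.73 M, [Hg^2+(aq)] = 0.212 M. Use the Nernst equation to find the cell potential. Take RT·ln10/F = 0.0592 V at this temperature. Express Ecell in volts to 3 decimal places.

+0.960 V

Since E°(Hg²⁺/Hg) > E°(Pb²⁺/Pb), Hg²⁺/Hg serves as the cathode.
E°cell = E°cat − E°an = +0.852 − (−0.124) = +0.976 V; n = 2.
For the overall reaction Hg^2+(aq) + Pb(s) → Hg(l) + Pb^2+(aq), Q = [Pb^2+(aq)] / [Hg^2+(aq)] = 3.44, giving log Q = 0.537.
By the Nernst equation, E = +0.976 − (0.0592/2)·(0.537) = +0.960 V.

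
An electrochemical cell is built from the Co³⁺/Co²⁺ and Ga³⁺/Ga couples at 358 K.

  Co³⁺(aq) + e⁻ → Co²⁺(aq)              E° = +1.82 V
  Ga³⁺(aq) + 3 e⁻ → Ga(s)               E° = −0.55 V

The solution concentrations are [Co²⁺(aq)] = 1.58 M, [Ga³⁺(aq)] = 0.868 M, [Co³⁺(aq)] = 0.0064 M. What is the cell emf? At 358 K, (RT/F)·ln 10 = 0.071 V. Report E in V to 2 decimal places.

+2.20 V

Since E°(Co³⁺/Co²⁺) > E°(Ga³⁺/Ga), Co³⁺/Co²⁺ serves as the cathode.
The standard potential is +1.82 − (−0.55) = +2.37 V and the balanced reaction transfers n = 3 electrons.
Balancing gives 3 Co³⁺(aq) + Ga(s) → 3 Co²⁺(aq) + Ga³⁺(aq); hence Q = ([Co²⁺(aq)]^3·[Ga³⁺(aq)]) / [Co³⁺(aq)]^3 = 1.31×10^7 (log Q = 7.116).
Applying E = E° − (RT ln10/nF)·log Q gives +2.37 − (0.071/3)(7.116) = +2.20 V.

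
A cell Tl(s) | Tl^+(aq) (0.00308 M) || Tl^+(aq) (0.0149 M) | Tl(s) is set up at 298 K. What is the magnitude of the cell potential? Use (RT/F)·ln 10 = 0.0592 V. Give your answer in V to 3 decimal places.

0.041 V

For a concentration cell E°cell = 0, since both electrodes use the same couple.
The compartment with the higher Tl^+(aq) concentration (0.0149 M) acts as the cathode; ions are reduced there and produced at the dilute (0.00308 M) anode.
With n = 1, Ecell = −(0.0592/1)·log([dilute]/[conc]) = −(0.0592/1)·log(0.00308/0.0149) = +0.041 V.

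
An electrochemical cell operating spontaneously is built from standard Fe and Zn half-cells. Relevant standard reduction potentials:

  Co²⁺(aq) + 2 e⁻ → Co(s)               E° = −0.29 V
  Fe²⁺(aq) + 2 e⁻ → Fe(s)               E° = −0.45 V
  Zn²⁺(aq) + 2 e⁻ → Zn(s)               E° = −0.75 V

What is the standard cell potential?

Of the two couples in this cell, the one with the more positive reduction potential is reduced at the cathode: here that is Fe²⁺/Fe (−0.45 V); Zn²⁺/Zn (−0.75 V) is the anode.
E°cell = E°(cathode) − E°(anode) = −0.45 − (−0.75) = +0.30 V.

+0.30 V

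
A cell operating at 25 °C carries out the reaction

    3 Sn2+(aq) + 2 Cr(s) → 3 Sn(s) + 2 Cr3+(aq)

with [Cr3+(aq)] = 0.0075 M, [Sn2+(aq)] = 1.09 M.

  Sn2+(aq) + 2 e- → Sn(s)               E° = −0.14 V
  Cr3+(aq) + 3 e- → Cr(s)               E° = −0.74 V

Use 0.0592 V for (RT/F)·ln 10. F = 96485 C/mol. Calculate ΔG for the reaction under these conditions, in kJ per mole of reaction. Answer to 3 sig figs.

E°cell = −0.14 − (−0.74) = +0.60 V; the balanced reaction transfers n = 6 electrons.
The reaction quotient is [Cr3+(aq)]^2 / [Sn2+(aq)]^3 = 4.34×10^−5; by Nernst, E = +0.60 − (0.0592/6)(−4.362) = +0.6430 V.
ΔG = −nFE = −(6)(96485)(+0.6430) J/mol = −372 kJ/mol.

−372 kJ/mol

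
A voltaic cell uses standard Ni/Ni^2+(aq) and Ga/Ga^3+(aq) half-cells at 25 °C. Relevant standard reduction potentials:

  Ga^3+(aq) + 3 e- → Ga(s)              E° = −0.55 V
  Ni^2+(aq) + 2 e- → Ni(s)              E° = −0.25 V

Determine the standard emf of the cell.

The Ni²⁺/Ni couple has the higher E°, so Ni ion is reduced (cathode) and Ga is oxidized (anode).
E°cell = E°(cathode) − E°(anode) = −0.25 − (−0.55) = +0.30 V.

+0.30 V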